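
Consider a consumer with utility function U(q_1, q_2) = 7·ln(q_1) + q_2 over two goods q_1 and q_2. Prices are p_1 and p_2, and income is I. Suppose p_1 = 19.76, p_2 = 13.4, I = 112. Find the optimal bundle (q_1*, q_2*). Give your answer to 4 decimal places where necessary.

MU_q_1 = 7/q_1, MU_q_2 = 1. Tangency: 7/q_1 = p_1/p_2.
So q_1*(p_1,p_2) = 7·p_2/p_1, independent of income; and q_2* = (I − 7·p_2)/p_2.
At the given prices: q_1* = 7·13.4/19.76 = 4.747, and q_2* = 1.3582.

q_1* = 4.747, q_2* = 1.3582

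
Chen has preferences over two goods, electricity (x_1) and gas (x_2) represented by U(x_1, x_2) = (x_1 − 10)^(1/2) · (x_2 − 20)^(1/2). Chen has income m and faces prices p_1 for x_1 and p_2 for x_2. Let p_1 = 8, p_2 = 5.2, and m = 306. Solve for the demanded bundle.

Let x_1' = x_1−10, x_2' = x_2−20. MRS = x_2'/x_1' = p_1/p_2.
After buying the subsistence bundle (10, 20), a share 0.5 of the remaining income goes to x_1: x_1* = 10 + 0.5·(m − 10p_1 − 20p_2)/p_1.
Discretionary income = 306 − 10·8 − 20·5.2 = 122; x_1* = 10 + 0.5·122/8 = 17.625; x_2* = 20 + 0.5·122/5.2 = 31.7308.

x_1* = 17.625, x_2* = 31.7308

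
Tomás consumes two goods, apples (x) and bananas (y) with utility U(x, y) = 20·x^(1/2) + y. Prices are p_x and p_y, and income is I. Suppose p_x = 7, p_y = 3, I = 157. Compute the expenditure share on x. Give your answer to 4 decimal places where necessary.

share on x = 0.8189

Set MRS = p_x/p_y: 10·x^(−1/2) = p_x/p_y.
Solve: √x = 10·p_y/p_x, so x*(p_x,p_y) = (10·p_y/p_x)², and y* = (I − p_x·x*)/p_y.
Plugging in: x* = (10·3/7)² = 18.3673, y* = 9.4762.
Expenditure on x: 7·18.3673 = 128.5714; share = 0.8189.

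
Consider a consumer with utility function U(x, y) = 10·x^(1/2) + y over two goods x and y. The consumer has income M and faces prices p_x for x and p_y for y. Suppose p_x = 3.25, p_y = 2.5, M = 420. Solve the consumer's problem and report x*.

Plugging in: x* = (5·2.5/3.25)² = 14.7929.

x* = 14.7929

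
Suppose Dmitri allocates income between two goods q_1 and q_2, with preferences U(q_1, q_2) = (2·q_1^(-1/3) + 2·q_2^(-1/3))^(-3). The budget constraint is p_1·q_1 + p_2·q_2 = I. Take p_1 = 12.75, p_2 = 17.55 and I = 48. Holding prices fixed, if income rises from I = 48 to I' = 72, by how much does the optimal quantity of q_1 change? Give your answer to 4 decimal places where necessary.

Δq_1* = 0.9036

MRS = MU_q_1/MU_q_2 = (q_2/q_1)^(4/3). Set equal to p_1/p_2.
Solve for the ratio: q_2/q_1 = [p_1/p_2]^(0.75).
Substitute q_2 = (q_2/q_1)·q_1 into the budget: q_1* = I/(p_1 + p_2·(q_2/q_1)).
Numerically q_2/q_1 = 0.78691, so q_1* = 48/(12.75 + 17.55·0.78691) = 1.8072.
At I' = 72: q_1* = 2.7108. Change: 2.7108 − 1.8072 = 0.9036.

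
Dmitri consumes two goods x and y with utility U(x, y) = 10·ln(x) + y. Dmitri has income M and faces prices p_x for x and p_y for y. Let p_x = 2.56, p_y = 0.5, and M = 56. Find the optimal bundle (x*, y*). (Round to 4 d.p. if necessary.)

x* = 1.9531, y* = 102

MU_x = 10/x, MU_y = 1. Tangency: 10/x = p_x/p_y.
So x*(p_x,p_y) = 10·p_y/p_x, independent of income; and y* = (M − 10·p_y)/p_y.
At the given prices: x* = 10·0.5/2.56 = 1.9531, and y* = 102.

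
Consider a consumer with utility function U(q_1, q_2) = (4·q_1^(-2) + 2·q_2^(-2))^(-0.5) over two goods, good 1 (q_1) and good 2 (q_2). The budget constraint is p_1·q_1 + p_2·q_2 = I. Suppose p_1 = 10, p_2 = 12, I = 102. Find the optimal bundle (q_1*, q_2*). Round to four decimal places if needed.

q_1* = 5.3789, q_2* = 4.0175

From the CES first-order condition, 2·(q_2/q_1)^(3) = p_1/p_2.
Solve for the ratio: q_2/q_1 = [(1/2)·p_1/p_2]^(1/3).
Substitute q_2 = (q_2/q_1)·q_1 into the budget: q_1* = I/(p_1 + p_2·(q_2/q_1)).
Numerically q_2/q_1 = 0.746901, so q_1* = 102/(10 + 12·0.746901) = 5.3789 and q_2* = 0.746901·5.3789 = 4.0175.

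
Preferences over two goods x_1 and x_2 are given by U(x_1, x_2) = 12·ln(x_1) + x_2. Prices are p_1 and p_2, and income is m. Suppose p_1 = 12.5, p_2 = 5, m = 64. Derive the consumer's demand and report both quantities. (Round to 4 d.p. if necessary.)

x_1* = 4.8, x_2* = 0.8

MU_x_1 = 12/x_1, MU_x_2 = 1. Tangency: 12/x_1 = p_1/p_2.
So x_1*(p_1,p_2) = 12·p_2/p_1, independent of income; and x_2* = (m − 12·p_2)/p_2.
At the given prices: x_1* = 12·5/12.5 = 4.8, and x_2* = 0.8.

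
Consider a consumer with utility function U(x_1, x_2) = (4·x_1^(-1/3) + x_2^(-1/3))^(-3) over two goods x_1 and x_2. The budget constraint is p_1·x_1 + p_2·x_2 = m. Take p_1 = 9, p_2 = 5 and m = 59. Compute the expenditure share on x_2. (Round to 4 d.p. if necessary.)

share on x_2 = 0.2339

MU_x_1 ∝ 4·x_1^(-4/3), MU_x_2 ∝ x_2^(-4/3), so MRS = 4·(x_2/x_1)^(4/3) = p_1/p_2.
Hence x_2/x_1 = ((1/4)·p_1/p_2)^(1/(4/3)), i.e. raised to the 0.75 power.
With the ratio pinned down, the budget gives x_1* = m/(p_1 + p_2·(x_2/x_1)) and x_2* = (x_2/x_1)·x_1*.
Numerically x_2/x_1 = 0.549426, so x_1* = 59/(9 + 5·0.549426) = 5.0225 and x_2* = 0.549426·5.0225 = 2.7595.
Expenditure on x_2: 5·2.7595 = 13.7975; share = 0.2339.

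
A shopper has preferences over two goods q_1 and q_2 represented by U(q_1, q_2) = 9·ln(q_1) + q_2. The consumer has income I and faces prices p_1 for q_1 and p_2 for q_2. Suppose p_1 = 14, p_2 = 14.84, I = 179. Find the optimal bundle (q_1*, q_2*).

At the given prices: q_1* = 9·14.84/14 = 9.54, and q_2* = 3.062.

q_1* = 9.54, q_2* = 3.062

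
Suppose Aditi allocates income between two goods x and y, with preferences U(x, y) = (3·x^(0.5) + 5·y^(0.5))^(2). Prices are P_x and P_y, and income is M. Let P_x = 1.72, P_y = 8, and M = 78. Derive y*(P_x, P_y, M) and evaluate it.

MU_x ∝ 3·x^(-0.5), MU_y ∝ 5·y^(-0.5), so MRS = (3/5)·(y/x)^(0.5) = P_x/P_y.
Hence y/x = ((5/3)·P_x/P_y)^(1/(0.5)), i.e. raised to the 2 power.
Substitute y = (y/x)·x into the budget: x* = M/(P_x + P_y·(y/x)).
Numerically y/x = 0.128403, so x* = 78/(1.72 + 8·0.128403) = 28.3923 and y* = 0.128403·28.3923 = 3.6457.

y* = 3.6457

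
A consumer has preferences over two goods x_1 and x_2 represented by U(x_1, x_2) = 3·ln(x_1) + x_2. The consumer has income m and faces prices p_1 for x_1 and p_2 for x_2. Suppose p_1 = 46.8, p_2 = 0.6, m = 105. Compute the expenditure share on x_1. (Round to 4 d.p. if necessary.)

So x_1*(p_1,p_2) = 3·p_2/p_1, independent of income; and x_2* = (m − 3·p_2)/p_2.
At the given prices: x_1* = 3·0.6/46.8 = 0.0385, and x_2* = 172.
Expenditure on x_1: 46.8·0.0385 = 1.8; share = 0.0171.

share on x_1 = 0.0171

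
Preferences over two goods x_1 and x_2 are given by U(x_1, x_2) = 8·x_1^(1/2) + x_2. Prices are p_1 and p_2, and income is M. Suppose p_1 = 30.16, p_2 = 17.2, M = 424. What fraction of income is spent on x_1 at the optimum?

share on x_1 = 0.3702

Solve: √x_1 = 4·p_2/p_1, so x_1*(p_1,p_2) = (4·p_2/p_1)², and x_2* = (M − p_1·x_1*)/p_2.
Plugging in: x_1* = (4·17.2/30.16)² = 5.2037, x_2* = 15.5265.
Expenditure on x_1: 30.16·5.2037 = 156.9443; share = 0.3702.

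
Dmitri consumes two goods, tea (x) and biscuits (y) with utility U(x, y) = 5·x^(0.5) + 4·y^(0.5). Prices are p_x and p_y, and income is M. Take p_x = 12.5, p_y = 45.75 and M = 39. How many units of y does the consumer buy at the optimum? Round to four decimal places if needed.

From the CES first-order condition, (5/4)·(y/x)^(0.5) = p_x/p_y.
Solve for the ratio: y/x = [(4/5)·p_x/p_y]^(2).
With the ratio pinned down, the budget gives x* = M/(p_x + p_y·(y/x)) and y* = (y/x)·x*.
Numerically y/x = 0.047777, so x* = 39/(12.5 + 45.75·0.047777) = 2.6556 and y* = 0.047777·2.6556 = 0.1269.

y* = 0.1269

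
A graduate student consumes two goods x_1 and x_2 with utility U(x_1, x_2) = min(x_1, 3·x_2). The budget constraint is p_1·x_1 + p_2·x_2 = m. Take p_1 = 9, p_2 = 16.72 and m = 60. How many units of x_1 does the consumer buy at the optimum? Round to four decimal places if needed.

x_1* = 4.1171

Leontief preferences: the optimum is at the kink where x_1/3 = x_2/1, i.e. x_2 = (1/3)·x_1.
Budget: p_1·x_1 + p_2·(1/3)·x_1 = m, so (3·p_1 + p_2)·x_1 = 3·m.
Demand: x_1*(p_1,p_2,m) = 3·m/(3·p_1 + p_2), x_2* = m/(3·p_1 + p_2).
Here 3·9 + 16.72 = 43.72, giving x_1* = 4.1171.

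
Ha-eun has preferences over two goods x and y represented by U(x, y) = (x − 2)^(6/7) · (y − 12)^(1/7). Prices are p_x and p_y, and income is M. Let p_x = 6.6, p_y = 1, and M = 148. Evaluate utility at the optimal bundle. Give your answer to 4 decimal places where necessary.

Let x' = x−2, y' = y−12. MRS = 6·y'/x' = p_x/p_y.
Substituting into the budget: x* = 2 + 6/7·(M − 2·p_x − 12·p_y)/p_x, and y* = 12 + 1/7·(…)/p_y.
Discretionary income = 148 − 2·6.6 − 12·1 = 122.8; x* = 2 + 6/7·122.8/6.6 = 17.9481; y* = 12 + 1/7·122.8/1 = 29.5429.
Utility at the optimum: U(17.9481, 29.5429) = 16.1667.

V = 16.1667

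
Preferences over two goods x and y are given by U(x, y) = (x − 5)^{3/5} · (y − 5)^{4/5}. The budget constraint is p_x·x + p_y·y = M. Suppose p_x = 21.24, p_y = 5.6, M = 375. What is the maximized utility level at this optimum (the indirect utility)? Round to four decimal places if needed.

V = 33.4395

After buying the subsistence bundle (5, 5), a share 3/7 of the remaining income goes to x: x* = 5 + 3/7·(M − 5p_x − 5p_y)/p_x.
Discretionary income = 375 − 5·21.24 − 5·5.6 = 240.8; x* = 5 + 3/7·240.8/21.24 = 9.8588; y* = 5 + 4/7·240.8/5.6 = 29.5714.
Utility at the optimum: U(9.8588, 29.5714) = 33.4395.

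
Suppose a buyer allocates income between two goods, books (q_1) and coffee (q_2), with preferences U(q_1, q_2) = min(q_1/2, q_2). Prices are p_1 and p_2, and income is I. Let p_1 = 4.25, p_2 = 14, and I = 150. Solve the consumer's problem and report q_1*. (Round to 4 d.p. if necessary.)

q_1* = 13.3333

Leontief preferences: the optimum is at the kink where q_1/2 = q_2/1, i.e. q_2 = (1/2)·q_1.
Budget: p_1·q_1 + p_2·(1/2)·q_1 = I, so (2·p_1 + p_2)·q_1 = 2·I.
Demand: q_1*(p_1,p_2,I) = 2·I/(2·p_1 + p_2), q_2* = I/(2·p_1 + p_2).
Here 2·4.25 + 14 = 22.5, giving q_1* = 13.3333.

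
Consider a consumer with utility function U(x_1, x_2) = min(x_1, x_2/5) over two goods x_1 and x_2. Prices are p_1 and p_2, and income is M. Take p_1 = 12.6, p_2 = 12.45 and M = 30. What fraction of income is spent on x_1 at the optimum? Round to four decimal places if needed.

Leontief preferences: the optimum is at the kink where x_1/1 = x_2/5, i.e. x_2 = 5·x_1.
Budget: p_1·x_1 + p_2·5·x_1 = M, so (p_1 + 5·p_2)·x_1 = M.
Demand: x_1*(p_1,p_2,M) = M/(p_1 + 5·p_2), x_2* = 5·M/(p_1 + 5·p_2).
Here 12.6 + 5·12.45 = 74.85, giving x_1* = 0.4008 and x_2* = 2.004.
Expenditure on x_1: 12.6·0.4008 = 5.0501; share = 0.1683.

share on x_1 = 0.1683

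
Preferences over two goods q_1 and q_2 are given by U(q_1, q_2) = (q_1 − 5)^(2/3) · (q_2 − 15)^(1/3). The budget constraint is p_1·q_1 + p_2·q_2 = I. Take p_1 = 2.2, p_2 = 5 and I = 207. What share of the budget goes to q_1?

MRS = 2·(q_2−15)/(q_1−5). Tangency with p_1/p_2 gives q_2−15 = (1/2)·(p_1/p_2)·(q_1−5).
After buying the subsistence bundle (5, 15), a share 2/3 of the remaining income goes to q_1: q_1* = 5 + 2/3·(I − 5p_1 − 15p_2)/p_1.
Discretionary income = 207 − 5·2.2 − 15·5 = 121; q_1* = 5 + 2/3·121/2.2 = 41.6667; q_2* = 15 + 1/3·121/5 = 23.0667.
Expenditure on q_1: 2.2·41.6667 = 91.6667; share = 0.4428.

share on q_1 = 0.4428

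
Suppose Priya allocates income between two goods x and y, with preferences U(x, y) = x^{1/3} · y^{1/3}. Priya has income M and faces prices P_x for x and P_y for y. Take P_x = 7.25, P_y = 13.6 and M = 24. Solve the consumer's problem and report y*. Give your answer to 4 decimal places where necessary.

MU_x/MU_y = (1/3·y)/(1/3·x); tangency sets this equal to P_x/P_y.
Rearranging, P_y·y = P_x·x. Substituting into the budget gives P_x·x·(1 + 1) = M.
Demand: x*(P_x,P_y,M) = 0.5·M/P_x and y* = 0.5·M/P_y.
At P_x=7.25, P_y=13.6, M=24: y* = 0.5·24/13.6 = 0.8824.

y* = 0.8824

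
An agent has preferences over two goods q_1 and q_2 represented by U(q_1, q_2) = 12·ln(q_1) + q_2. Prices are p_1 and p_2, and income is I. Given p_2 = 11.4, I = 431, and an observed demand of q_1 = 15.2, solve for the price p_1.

MU_q_1 = 12/q_1, MU_q_2 = 1. Tangency: 12/q_1 = p_1/p_2.
So q_1*(p_1,p_2) = 12·p_2/p_1, independent of income; and q_2* = (I − 12·p_2)/p_2.
Set q_1* = 15.2 in the demand function and solve for p_1: p_1 = 9.

p_1 = 9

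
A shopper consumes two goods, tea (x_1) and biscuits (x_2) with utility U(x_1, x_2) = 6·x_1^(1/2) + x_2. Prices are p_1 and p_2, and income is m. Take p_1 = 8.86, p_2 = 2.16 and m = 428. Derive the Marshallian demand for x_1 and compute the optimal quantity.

MU_x_1 = 3/√x_1, MU_x_2 = 1. Tangency: 3/√x_1 = p_1/p_2.
Thus x_1* = (3·p_2/p_1)² — independent of m — with the rest of income spent on x_2.
Plugging in: x_1* = (3·2.16/8.86)² = 0.5349.

x_1* = 0.5349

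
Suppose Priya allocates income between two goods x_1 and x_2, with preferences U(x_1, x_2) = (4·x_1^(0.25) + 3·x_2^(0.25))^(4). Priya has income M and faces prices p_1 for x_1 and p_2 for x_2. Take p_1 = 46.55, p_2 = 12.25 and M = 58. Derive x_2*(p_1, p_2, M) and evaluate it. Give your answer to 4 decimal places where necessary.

x_2* = 2.44

MU_x_1 ∝ 4·x_1^(-0.75), MU_x_2 ∝ 3·x_2^(-0.75), so MRS = (4/3)·(x_2/x_1)^(0.75) = p_1/p_2.
Solve for the ratio: x_2/x_1 = [(3/4)·p_1/p_2]^(4/3).
With the ratio pinned down, the budget gives x_1* = M/(p_1 + p_2·(x_2/x_1)) and x_2* = (x_2/x_1)·x_1*.
Numerically x_2/x_1 = 4.04073, so x_1* = 58/(46.55 + 12.25·4.04073) = 0.6039 and x_2* = 4.04073·0.6039 = 2.44.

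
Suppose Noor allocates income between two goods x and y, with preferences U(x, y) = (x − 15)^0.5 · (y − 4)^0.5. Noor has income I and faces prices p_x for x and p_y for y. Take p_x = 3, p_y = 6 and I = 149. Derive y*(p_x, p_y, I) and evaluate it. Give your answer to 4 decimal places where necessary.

y* = 10.6667

Discretionary income = 149 − 15·3 − 4·6 = 80; y* = 4 + 0.5·80/6 = 10.6667.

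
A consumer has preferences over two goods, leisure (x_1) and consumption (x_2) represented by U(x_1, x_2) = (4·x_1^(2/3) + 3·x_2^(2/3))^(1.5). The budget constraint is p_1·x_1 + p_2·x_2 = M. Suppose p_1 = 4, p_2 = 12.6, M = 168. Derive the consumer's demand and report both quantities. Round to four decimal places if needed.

MU_x_1 ∝ 4·x_1^(-1/3), MU_x_2 ∝ 3·x_2^(-1/3), so MRS = (4/3)·(x_2/x_1)^(1/3) = p_1/p_2.
Solve for the ratio: x_2/x_1 = [(3/4)·p_1/p_2]^(3).
With the ratio pinned down, the budget gives x_1* = M/(p_1 + p_2·(x_2/x_1)) and x_2* = (x_2/x_1)·x_1*.
Numerically x_2/x_1 = 0.013497, so x_1* = 168/(4 + 12.6·0.013497) = 40.2871 and x_2* = 0.013497·40.2871 = 0.5438.

x_1* = 40.2871, x_2* = 0.5438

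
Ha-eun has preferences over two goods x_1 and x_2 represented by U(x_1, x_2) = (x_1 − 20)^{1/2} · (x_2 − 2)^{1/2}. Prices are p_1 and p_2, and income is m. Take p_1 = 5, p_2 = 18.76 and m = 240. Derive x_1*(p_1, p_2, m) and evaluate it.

x_1* = 30.248

After buying the subsistence bundle (20, 2), a share 0.5 of the remaining income goes to x_1: x_1* = 20 + 0.5·(m − 20p_1 − 2p_2)/p_1.
Discretionary income = 240 − 20·5 − 2·18.76 = 102.48; x_1* = 20 + 0.5·102.48/5 = 30.248.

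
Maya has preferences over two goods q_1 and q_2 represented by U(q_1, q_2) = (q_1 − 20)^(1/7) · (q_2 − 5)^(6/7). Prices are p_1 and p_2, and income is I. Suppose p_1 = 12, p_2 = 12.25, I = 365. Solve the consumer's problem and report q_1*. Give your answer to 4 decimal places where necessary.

q_1* = 20.7589

MRS = (1/6)·(q_2−5)/(q_1−20). Tangency with p_1/p_2 gives q_2−5 = 6·(p_1/p_2)·(q_1−20).
Substituting into the budget: q_1* = 20 + 1/7·(I − 20·p_1 − 5·p_2)/p_1, and q_2* = 5 + 6/7·(…)/p_2.
Discretionary income = 365 − 20·12 − 5·12.25 = 63.75; q_1* = 20 + 1/7·63.75/12 = 20.7589.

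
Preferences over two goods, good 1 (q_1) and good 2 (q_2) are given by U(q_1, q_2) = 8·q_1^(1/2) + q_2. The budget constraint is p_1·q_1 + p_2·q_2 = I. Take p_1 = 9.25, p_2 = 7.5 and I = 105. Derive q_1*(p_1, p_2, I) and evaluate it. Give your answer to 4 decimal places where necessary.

Utility is quasi-linear in q_2; the FOC for q_1 is 4/√q_1 = p_1/p_2.
Thus q_1* = (4·p_2/p_1)² — independent of I — with the rest of income spent on q_2.
Plugging in: q_1* = (4·7.5/9.25)² = 10.5186.

q_1* = 10.5186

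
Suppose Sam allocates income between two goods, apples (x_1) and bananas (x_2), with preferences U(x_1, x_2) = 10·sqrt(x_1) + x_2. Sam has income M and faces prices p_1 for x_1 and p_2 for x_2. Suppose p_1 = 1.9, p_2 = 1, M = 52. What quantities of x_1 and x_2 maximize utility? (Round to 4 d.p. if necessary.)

x_1* = 6.9252, x_2* = 38.8421

Utility is quasi-linear in x_2; the FOC for x_1 is 5/√x_1 = p_1/p_2.
Thus x_1* = (5·p_2/p_1)² — independent of M — with the rest of income spent on x_2.
Plugging in: x_1* = (5·1/1.9)² = 6.9252, x_2* = 38.8421.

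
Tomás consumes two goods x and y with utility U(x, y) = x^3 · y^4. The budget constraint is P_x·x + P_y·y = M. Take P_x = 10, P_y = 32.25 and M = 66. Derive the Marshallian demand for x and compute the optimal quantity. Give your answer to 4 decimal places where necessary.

x* = 2.8286

Tangency: MRS = (3/4)·y/x = P_x/P_y.
Rearranging, P_y·y = (4/3)·P_x·x. Substituting into the budget gives P_x·x·(1 + (4/3)) = M.
Demand: x*(P_x,P_y,M) = 3/7·M/P_x and y* = 4/7·M/P_y.
At P_x=10, P_y=32.25, M=66: x* = 3/7·66/10 = 2.8286.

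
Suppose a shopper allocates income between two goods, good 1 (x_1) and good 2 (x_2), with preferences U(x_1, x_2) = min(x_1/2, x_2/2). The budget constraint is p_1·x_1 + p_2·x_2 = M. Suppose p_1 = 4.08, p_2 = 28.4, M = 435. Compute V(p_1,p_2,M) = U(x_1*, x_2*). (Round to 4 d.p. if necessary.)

Leontief preferences: the optimum is at the kink where x_1/2 = x_2/2, i.e. x_2 = x_1.
Budget: p_1·x_1 + p_2·x_1 = M, so (2·p_1 + 2·p_2)·x_1 = 2·M.
Demand: x_1*(p_1,p_2,M) = 2·M/(2·p_1 + 2·p_2), x_2* = 2·M/(2·p_1 + 2·p_2).
Here 2·4.08 + 2·28.4 = 64.96, giving x_1* = 13.3929 and x_2* = 13.3929.
Utility at the optimum: U(13.3929, 13.3929) = 6.6964.

V = 6.6964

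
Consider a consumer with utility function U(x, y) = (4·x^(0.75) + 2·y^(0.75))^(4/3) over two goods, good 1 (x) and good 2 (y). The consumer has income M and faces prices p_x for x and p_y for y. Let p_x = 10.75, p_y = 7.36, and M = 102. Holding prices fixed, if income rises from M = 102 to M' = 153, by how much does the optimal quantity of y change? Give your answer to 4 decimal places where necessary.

Δy* = 1.1295

Numerically y/x = 0.284448, so x* = 102/(10.75 + 7.36·0.284448) = 7.9417 and y* = 0.284448·7.9417 = 2.259.
At M' = 153: y* = 3.3885. Change: 3.3885 − 2.259 = 1.1295.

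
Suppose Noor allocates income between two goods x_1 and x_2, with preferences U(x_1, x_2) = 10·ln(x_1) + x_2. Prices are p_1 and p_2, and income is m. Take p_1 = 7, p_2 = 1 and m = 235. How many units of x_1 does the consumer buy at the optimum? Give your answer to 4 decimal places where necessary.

x_1* = 1.4286

MU_x_1 = 10/x_1, MU_x_2 = 1. Tangency: 10/x_1 = p_1/p_2.
So x_1*(p_1,p_2) = 10·p_2/p_1, independent of income; and x_2* = (m − 10·p_2)/p_2.
At the given prices: x_1* = 10·1/7 = 1.4286.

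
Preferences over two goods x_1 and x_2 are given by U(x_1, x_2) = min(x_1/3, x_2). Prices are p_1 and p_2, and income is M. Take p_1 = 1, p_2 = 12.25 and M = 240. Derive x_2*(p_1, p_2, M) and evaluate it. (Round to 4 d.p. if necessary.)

x_2* = 15.7377

With perfect complements, no substitution: consume in ratio x_1:x_2 = 3:1.
Budget: p_1·x_1 + p_2·(1/3)·x_1 = M, so (3·p_1 + p_2)·x_1 = 3·M.
Demand: x_1*(p_1,p_2,M) = 3·M/(3·p_1 + p_2), x_2* = M/(3·p_1 + p_2).
Here 3·1 + 12.25 = 15.25, giving x_2* = 15.7377.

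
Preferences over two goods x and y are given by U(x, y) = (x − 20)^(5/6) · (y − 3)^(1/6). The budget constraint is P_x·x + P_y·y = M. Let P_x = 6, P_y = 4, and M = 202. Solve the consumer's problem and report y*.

After buying the subsistence bundle (20, 3), a share 5/6 of the remaining income goes to x: x* = 20 + 5/6·(M − 20P_x − 3P_y)/P_x.
Discretionary income = 202 − 20·6 − 3·4 = 70; y* = 3 + 1/6·70/4 = 5.9167.

y* = 5.9167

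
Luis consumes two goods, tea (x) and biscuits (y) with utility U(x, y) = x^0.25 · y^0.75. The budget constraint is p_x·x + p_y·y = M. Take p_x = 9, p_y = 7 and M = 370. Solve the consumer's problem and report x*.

x* = 10.2778

The MRS is (1/3)·y/x. Set MRS = p_x/p_y.
So 0.25·p_y·y = 0.75·p_x·x; combined with the budget, a share 0.25 of income goes to x.
Demand: x*(p_x,p_y,M) = 0.25·M/p_x and y* = 0.75·M/p_y.
At p_x=9, p_y=7, M=370: x* = 0.25·370/9 = 10.2778.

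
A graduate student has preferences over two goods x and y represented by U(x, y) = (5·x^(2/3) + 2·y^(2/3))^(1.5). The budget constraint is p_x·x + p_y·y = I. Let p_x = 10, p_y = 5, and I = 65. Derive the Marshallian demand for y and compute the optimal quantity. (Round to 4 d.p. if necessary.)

y* = 2.6497

MRS = MU_x/MU_y = (5/2)·(y/x)^(1/3). Set equal to p_x/p_y.
Hence y/x = ((2/5)·p_x/p_y)^(1/(1/3)), i.e. raised to the 3 power.
With the ratio pinned down, the budget gives x* = I/(p_x + p_y·(y/x)) and y* = (y/x)·x*.
Numerically y/x = 0.512, so x* = 65/(10 + 5·0.512) = 5.1752 and y* = 0.512·5.1752 = 2.6497.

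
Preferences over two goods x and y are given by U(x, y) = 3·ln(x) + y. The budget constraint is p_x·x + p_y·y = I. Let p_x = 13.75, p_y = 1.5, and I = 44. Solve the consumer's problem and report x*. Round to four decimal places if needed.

x* = 0.3273

Set MRS = p_x/p_y: (3/x)/1 = p_x/p_y.
So x*(p_x,p_y) = 3·p_y/p_x, independent of income; and y* = (I − 3·p_y)/p_y.
At the given prices: x* = 3·1.5/13.75 = 0.3273.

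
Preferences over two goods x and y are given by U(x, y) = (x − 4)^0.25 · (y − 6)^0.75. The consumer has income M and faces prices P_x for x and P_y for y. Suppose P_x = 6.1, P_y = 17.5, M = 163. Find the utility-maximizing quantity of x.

Let x' = x−4, y' = y−6. MRS = (1/3)·y'/x' = P_x/P_y.
Substituting into the budget: x* = 4 + 0.25·(M − 4·P_x − 6·P_y)/P_x, and y* = 6 + 0.75·(…)/P_y.
Discretionary income = 163 − 4·6.1 − 6·17.5 = 33.6; x* = 4 + 0.25·33.6/6.1 = 5.377.

x* = 5.377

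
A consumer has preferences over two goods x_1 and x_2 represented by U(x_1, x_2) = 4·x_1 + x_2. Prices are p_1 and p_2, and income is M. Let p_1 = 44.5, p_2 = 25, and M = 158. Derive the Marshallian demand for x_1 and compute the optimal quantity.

x_1* = 3.5506

Linear utility — the consumer picks whichever good has higher MU/price: 4/44.5 = 0.0899 vs 1/25 = 0.04.
x_1 gives more utility per dollar, so spend all income on x_1: x_1* = M/p_1, x_2* = 0.
Numerically: x_1* = 3.5506, x_2* = 0.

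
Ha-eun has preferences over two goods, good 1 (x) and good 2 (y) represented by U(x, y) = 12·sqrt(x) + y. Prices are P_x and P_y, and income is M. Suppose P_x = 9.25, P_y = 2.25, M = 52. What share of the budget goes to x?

share on x = 0.3789

Set MRS = P_x/P_y: 6·x^(−1/2) = P_x/P_y.
Thus x* = (6·P_y/P_x)² — independent of M — with the rest of income spent on y.
Plugging in: x* = (6·2.25/9.25)² = 2.13, y* = 14.3544.
Expenditure on x: 9.25·2.13 = 19.7027; share = 0.3789.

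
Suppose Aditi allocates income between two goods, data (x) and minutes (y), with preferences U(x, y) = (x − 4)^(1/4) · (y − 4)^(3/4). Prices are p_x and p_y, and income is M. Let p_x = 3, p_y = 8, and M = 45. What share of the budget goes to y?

share on y = 0.7278

Let x' = x−4, y' = y−4. MRS = (1/3)·y'/x' = p_x/p_y.
Substituting into the budget: x* = 4 + 0.25·(M − 4·p_x − 4·p_y)/p_x, and y* = 4 + 0.75·(…)/p_y.
Discretionary income = 45 − 4·3 − 4·8 = 1; x* = 4 + 0.25·1/3 = 4.0833; y* = 4 + 0.75·1/8 = 4.0938.
Expenditure on y: 8·4.0938 = 32.75; share = 0.7278.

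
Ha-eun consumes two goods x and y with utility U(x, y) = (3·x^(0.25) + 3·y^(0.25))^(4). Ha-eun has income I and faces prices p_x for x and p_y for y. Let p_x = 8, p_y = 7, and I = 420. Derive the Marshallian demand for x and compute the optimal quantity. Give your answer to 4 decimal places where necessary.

x* = 25.6659

From the CES first-order condition, (y/x)^(0.75) = p_x/p_y.
Hence y/x = (p_x/p_y)^(1/(0.75)), i.e. raised to the 4/3 power.
With the ratio pinned down, the budget gives x* = I/(p_x + p_y·(y/x)) and y* = (y/x)·x*.
Numerically y/x = 1.194875, so x* = 420/(8 + 7·1.194875) = 25.6659.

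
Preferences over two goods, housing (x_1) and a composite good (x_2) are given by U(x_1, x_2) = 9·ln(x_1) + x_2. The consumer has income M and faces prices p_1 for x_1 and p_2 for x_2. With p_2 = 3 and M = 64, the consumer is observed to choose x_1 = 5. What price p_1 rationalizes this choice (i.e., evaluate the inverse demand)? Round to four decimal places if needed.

MU_x_1 = 9/x_1, MU_x_2 = 1. Tangency: 9/x_1 = p_1/p_2.
So x_1*(p_1,p_2) = 9·p_2/p_1, independent of income; and x_2* = (M − 9·p_2)/p_2.
Set x_1* = 5 in the demand function and solve for p_1: p_1 = 5.4.

p_1 = 5.4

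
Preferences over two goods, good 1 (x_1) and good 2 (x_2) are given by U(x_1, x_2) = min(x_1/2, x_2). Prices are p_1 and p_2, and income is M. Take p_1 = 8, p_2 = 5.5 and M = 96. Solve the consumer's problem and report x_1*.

x_1* = 8.9302

Leontief preferences: the optimum is at the kink where x_1/2 = x_2/1, i.e. x_2 = (1/2)·x_1.
Budget: p_1·x_1 + p_2·(1/2)·x_1 = M, so (2·p_1 + p_2)·x_1 = 2·M.
Demand: x_1*(p_1,p_2,M) = 2·M/(2·p_1 + p_2), x_2* = M/(2·p_1 + p_2).
Here 2·8 + 5.5 = 21.5, giving x_1* = 8.9302.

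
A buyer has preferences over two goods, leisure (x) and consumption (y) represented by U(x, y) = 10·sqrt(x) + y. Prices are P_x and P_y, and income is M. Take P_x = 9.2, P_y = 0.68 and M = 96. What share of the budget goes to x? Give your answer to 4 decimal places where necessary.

share on x = 0.0131

Set MRS = P_x/P_y: 5·x^(−1/2) = P_x/P_y.
Solve: √x = 5·P_y/P_x, so x*(P_x,P_y) = (5·P_y/P_x)², and y* = (M − P_x·x*)/P_y.
Plugging in: x* = (5·0.68/9.2)² = 0.1366, y* = 139.3286.
Expenditure on x: 9.2·0.1366 = 1.2565; share = 0.0131.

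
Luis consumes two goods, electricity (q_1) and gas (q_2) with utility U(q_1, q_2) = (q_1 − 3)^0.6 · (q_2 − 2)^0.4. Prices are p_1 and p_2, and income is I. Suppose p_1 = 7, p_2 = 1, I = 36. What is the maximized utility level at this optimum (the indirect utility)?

V = 2.0635

Let q_1' = q_1−3, q_2' = q_2−2. MRS = (3/2)·q_2'/q_1' = p_1/p_2.
Substituting into the budget: q_1* = 3 + 0.6·(I − 3·p_1 − 2·p_2)/p_1, and q_2* = 2 + 0.4·(…)/p_2.
Discretionary income = 36 − 3·7 − 2·1 = 13; q_1* = 3 + 0.6·13/7 = 4.1143; q_2* = 2 + 0.4·13/1 = 7.2.
Utility at the optimum: U(4.1143, 7.2) = 2.0635.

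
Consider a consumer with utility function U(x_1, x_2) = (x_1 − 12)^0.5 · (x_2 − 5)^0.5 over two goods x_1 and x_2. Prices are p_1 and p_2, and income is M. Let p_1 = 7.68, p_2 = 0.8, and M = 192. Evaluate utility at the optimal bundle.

This is Cobb-Douglas in (x_1−12, x_2−5): tangency gives 0.5·p_2·(x_2−5) = 0.5·p_1·(x_1−12).
After buying the subsistence bundle (12, 5), a share 0.5 of the remaining income goes to x_1: x_1* = 12 + 0.5·(M − 12p_1 − 5p_2)/p_1.
Discretionary income = 192 − 12·7.68 − 5·0.8 = 95.84; x_1* = 12 + 0.5·95.84/7.68 = 18.2396; x_2* = 5 + 0.5·95.84/0.8 = 64.9.
Utility at the optimum: U(18.2396, 64.9) = 19.3326.

V = 19.3326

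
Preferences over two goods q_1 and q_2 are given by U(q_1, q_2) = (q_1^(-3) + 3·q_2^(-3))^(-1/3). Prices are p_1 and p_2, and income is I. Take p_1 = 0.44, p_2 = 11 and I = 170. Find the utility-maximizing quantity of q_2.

MRS = MU_q_1/MU_q_2 = (1/3)·(q_2/q_1)^(4). Set equal to p_1/p_2.
Solve for the ratio: q_2/q_1 = [3·p_1/p_2]^(0.25).
Substitute q_2 = (q_2/q_1)·q_1 into the budget: q_1* = I/(p_1 + p_2·(q_2/q_1)).
Numerically q_2/q_1 = 0.588566, so q_1* = 170/(0.44 + 11·0.588566) = 24.587 and q_2* = 0.588566·24.587 = 14.4711.

q_2* = 14.4711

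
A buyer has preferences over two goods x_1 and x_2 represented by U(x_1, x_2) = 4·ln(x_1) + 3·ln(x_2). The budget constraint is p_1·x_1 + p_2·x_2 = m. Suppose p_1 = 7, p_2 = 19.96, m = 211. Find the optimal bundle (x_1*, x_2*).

Tangency: MRS = (4/3)·x_2/x_1 = p_1/p_2.
So 4·p_2·x_2 = 3·p_1·x_1; combined with the budget, a share 4/7 of income goes to x_1.
Demand: x_1*(p_1,p_2,m) = 4/7·m/p_1 and x_2* = 3/7·m/p_2.
At p_1=7, p_2=19.96, m=211: x_1* = 4/7·211/7 = 17.2245, x_2* = 4.5305.

x_1* = 17.2245, x_2* = 4.5305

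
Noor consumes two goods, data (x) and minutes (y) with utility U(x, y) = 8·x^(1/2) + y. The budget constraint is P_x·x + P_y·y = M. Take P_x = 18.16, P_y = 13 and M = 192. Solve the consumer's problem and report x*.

x* = 8.1993

Utility is quasi-linear in y; the FOC for x is 4/√x = P_x/P_y.
Thus x* = (4·P_y/P_x)² — independent of M — with the rest of income spent on y.
Plugging in: x* = (4·13/18.16)² = 8.1993.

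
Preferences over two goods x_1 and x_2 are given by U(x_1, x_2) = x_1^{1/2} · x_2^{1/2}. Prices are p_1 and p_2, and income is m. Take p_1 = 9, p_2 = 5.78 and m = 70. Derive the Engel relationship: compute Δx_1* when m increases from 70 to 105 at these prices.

Δx_1* = 1.9444

MU_x_1/MU_x_2 = (0.5·x_2)/(0.5·x_1); tangency sets this equal to p_1/p_2.
Rearranging, p_2·x_2 = p_1·x_1. Substituting into the budget gives p_1·x_1·(1 + 1) = m.
Demand: x_1*(p_1,p_2,m) = 0.5·m/p_1 and x_2* = 0.5·m/p_2.
At p_1=9, p_2=5.78, m=70: x_1* = 0.5·70/9 = 3.8889.
At m' = 105: x_1* = 5.8333. Change: 5.8333 − 3.8889 = 1.9444.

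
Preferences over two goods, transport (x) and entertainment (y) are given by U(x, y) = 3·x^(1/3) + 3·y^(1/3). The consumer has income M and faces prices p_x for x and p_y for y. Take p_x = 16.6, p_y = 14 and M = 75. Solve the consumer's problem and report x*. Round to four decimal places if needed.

x* = 2.1629

MRS = MU_x/MU_y = (y/x)^(2/3). Set equal to p_x/p_y.
Hence y/x = (p_x/p_y)^(1/(2/3)), i.e. raised to the 1.5 power.
With the ratio pinned down, the budget gives x* = M/(p_x + p_y·(y/x)) and y* = (y/x)·x*.
Numerically y/x = 1.29113, so x* = 75/(16.6 + 14·1.29113) = 2.1629.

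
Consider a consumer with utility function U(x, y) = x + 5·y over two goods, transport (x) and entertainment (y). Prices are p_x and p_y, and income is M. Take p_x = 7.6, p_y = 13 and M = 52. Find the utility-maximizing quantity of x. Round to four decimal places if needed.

Linear utility — the consumer picks whichever good has higher MU/price: 1/7.6 = 0.1316 vs 5/13 = 0.3846.
y gives more utility per dollar, so spend all income on y: y* = M/p_y, x* = 0.
Numerically: x* = 0, y* = 4.

x* = 0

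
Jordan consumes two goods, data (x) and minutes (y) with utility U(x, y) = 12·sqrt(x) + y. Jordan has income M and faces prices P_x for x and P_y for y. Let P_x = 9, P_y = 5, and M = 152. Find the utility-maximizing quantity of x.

Plugging in: x* = (6·5/9)² = 11.1111.

x* = 11.1111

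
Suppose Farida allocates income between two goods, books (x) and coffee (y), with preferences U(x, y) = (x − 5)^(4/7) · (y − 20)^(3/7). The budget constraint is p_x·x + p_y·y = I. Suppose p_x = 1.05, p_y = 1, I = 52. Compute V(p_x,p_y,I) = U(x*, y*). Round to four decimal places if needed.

V = 13.1411

After buying the subsistence bundle (5, 20), a share 4/7 of the remaining income goes to x: x* = 5 + 4/7·(I − 5p_x − 20p_y)/p_x.
Discretionary income = 52 − 5·1.05 − 20·1 = 26.75; x* = 5 + 4/7·26.75/1.05 = 19.5578; y* = 20 + 3/7·26.75/1 = 31.4643.
Utility at the optimum: U(19.5578, 31.4643) = 13.1411.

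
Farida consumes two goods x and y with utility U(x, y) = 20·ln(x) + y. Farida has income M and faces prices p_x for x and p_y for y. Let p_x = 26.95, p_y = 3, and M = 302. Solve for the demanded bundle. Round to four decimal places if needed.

At the given prices: x* = 20·3/26.95 = 2.2263, and y* = 80.6667.

x* = 2.2263, y* = 80.6667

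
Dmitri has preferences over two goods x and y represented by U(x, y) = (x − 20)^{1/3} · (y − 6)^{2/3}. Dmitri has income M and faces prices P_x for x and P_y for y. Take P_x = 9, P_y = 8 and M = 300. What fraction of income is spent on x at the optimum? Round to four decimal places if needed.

MRS = (1/2)·(y−6)/(x−20). Tangency with P_x/P_y gives y−6 = 2·(P_x/P_y)·(x−20).
After buying the subsistence bundle (20, 6), a share 1/3 of the remaining income goes to x: x* = 20 + 1/3·(M − 20P_x − 6P_y)/P_x.
Discretionary income = 300 − 20·9 − 6·8 = 72; x* = 20 + 1/3·72/9 = 22.6667; y* = 6 + 2/3·72/8 = 12.
Expenditure on x: 9·22.6667 = 204; share = 0.68.

share on x = 0.68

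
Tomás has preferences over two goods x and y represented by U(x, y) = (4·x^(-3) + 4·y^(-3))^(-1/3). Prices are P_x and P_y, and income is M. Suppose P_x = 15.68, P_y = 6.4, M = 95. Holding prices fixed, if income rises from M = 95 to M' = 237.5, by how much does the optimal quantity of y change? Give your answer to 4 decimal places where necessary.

Δy* = 7.5265

From the CES first-order condition, (y/x)^(4) = P_x/P_y.
Hence y/x = (P_x/P_y)^(1/(4)), i.e. raised to the 0.25 power.
Substitute y = (y/x)·x into the budget: x* = M/(P_x + P_y·(y/x)).
Numerically y/x = 1.251099, so x* = 95/(15.68 + 6.4·1.251099) = 4.0106 and y* = 1.251099·4.0106 = 5.0177.
At M' = 237.5: y* = 12.5442. Change: 12.5442 − 5.0177 = 7.5265.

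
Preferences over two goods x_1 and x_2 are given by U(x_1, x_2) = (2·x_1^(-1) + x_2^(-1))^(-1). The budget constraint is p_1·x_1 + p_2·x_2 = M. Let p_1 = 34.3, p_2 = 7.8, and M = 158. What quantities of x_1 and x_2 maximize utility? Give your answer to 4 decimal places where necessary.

x_1* = 3.4448, x_2* = 5.108

From the CES first-order condition, 2·(x_2/x_1)^(2) = p_1/p_2.
Solve for the ratio: x_2/x_1 = [(1/2)·p_1/p_2]^(0.5).
Substitute x_2 = (x_2/x_1)·x_1 into the budget: x_1* = M/(p_1 + p_2·(x_2/x_1)).
Numerically x_2/x_1 = 1.482807, so x_1* = 158/(34.3 + 7.8·1.482807) = 3.4448 and x_2* = 1.482807·3.4448 = 5.108.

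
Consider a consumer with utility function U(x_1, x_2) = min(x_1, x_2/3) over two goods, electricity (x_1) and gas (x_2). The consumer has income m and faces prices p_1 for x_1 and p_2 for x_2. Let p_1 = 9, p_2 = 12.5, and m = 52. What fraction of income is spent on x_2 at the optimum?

With perfect complements, no substitution: consume in ratio x_1:x_2 = 1:3.
Budget: p_1·x_1 + p_2·3·x_1 = m, so (p_1 + 3·p_2)·x_1 = m.
Demand: x_1*(p_1,p_2,m) = m/(p_1 + 3·p_2), x_2* = 3·m/(p_1 + 3·p_2).
Here 9 + 3·12.5 = 46.5, giving x_1* = 1.1183 and x_2* = 3.3548.
Expenditure on x_2: 12.5·3.3548 = 41.9355; share = 0.8065.

share on x_2 = 0.8065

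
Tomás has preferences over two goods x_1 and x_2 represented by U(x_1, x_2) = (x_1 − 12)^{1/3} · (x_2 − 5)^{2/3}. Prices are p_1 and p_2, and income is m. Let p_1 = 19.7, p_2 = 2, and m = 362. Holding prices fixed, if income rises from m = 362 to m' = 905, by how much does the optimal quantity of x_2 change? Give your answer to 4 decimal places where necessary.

Δx_2* = 181

Discretionary income = 362 − 12·19.7 − 5·2 = 115.6; x_2* = 5 + 2/3·115.6/2 = 43.5333.
At m' = 905: x_2* = 224.5333. Change: 224.5333 − 43.5333 = 181.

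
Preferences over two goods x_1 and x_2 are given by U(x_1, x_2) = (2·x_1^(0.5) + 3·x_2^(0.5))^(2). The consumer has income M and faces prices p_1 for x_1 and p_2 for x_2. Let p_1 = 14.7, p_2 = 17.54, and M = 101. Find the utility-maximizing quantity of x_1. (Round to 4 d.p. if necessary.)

MRS = MU_x_1/MU_x_2 = (2/3)·(x_2/x_1)^(0.5). Set equal to p_1/p_2.
Hence x_2/x_1 = ((3/2)·p_1/p_2)^(1/(0.5)), i.e. raised to the 2 power.
Substitute x_2 = (x_2/x_1)·x_1 into the budget: x_1* = M/(p_1 + p_2·(x_2/x_1)).
Numerically x_2/x_1 = 1.580367, so x_1* = 101/(14.7 + 17.54·1.580367) = 2.381.

x_1* = 2.381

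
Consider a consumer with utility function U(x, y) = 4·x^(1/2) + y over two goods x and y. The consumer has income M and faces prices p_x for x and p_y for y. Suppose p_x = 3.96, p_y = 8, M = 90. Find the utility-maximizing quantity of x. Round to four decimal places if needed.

MU_x = 2/√x, MU_y = 1. Tangency: 2/√x = p_x/p_y.
Thus x* = (2·p_y/p_x)² — independent of M — with the rest of income spent on y.
Plugging in: x* = (2·8/3.96)² = 16.3249.

x* = 16.3249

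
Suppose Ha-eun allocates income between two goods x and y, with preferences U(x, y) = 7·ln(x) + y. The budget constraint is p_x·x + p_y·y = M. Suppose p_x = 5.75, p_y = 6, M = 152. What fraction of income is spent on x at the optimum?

Set MRS = p_x/p_y: (7/x)/1 = p_x/p_y.
So x*(p_x,p_y) = 7·p_y/p_x, independent of income; and y* = (M − 7·p_y)/p_y.
At the given prices: x* = 7·6/5.75 = 7.3043, and y* = 18.3333.
Expenditure on x: 5.75·7.3043 = 42; share = 0.2763.

share on x = 0.2763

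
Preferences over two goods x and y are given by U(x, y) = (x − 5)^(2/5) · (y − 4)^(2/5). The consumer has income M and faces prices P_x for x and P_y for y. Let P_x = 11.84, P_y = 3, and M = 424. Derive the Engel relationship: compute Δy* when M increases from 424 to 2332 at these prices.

MRS = (y−4)/(x−5). Tangency with P_x/P_y gives y−4 = (P_x/P_y)·(x−5).
Substituting into the budget: x* = 5 + 0.5·(M − 5·P_x − 4·P_y)/P_x, and y* = 4 + 0.5·(…)/P_y.
Discretionary income = 424 − 5·11.84 − 4·3 = 352.8; y* = 4 + 0.5·352.8/3 = 62.8.
At M' = 2332: y* = 380.8. Change: 380.8 − 62.8 = 318.

Δy* = 318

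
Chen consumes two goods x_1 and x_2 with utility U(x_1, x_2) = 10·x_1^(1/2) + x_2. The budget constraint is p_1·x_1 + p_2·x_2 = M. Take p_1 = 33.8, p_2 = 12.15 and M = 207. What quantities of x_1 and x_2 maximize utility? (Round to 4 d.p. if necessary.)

x_1* = 3.2304, x_2* = 8.0504

MU_x_1 = 5/√x_1, MU_x_2 = 1. Tangency: 5/√x_1 = p_1/p_2.
Thus x_1* = (5·p_2/p_1)² — independent of M — with the rest of income spent on x_2.
Plugging in: x_1* = (5·12.15/33.8)² = 3.2304, x_2* = 8.0504.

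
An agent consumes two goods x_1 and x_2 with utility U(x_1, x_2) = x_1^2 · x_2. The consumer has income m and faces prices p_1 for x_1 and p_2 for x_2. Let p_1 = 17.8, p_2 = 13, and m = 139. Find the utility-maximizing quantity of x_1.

x_1* = 5.206

The MRS is 2·x_2/x_1. Set MRS = p_1/p_2.
Rearranging, p_2·x_2 = (1/2)·p_1·x_1. Substituting into the budget gives p_1·x_1·(1 + (1/2)) = m.
Demand: x_1*(p_1,p_2,m) = 2/3·m/p_1 and x_2* = 1/3·m/p_2.
At p_1=17.8, p_2=13, m=139: x_1* = 2/3·139/17.8 = 5.206.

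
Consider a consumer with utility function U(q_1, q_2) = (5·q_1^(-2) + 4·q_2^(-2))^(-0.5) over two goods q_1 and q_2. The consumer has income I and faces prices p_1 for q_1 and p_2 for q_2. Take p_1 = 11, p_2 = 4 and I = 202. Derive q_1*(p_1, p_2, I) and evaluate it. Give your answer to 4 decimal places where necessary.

MRS = MU_q_1/MU_q_2 = (5/4)·(q_2/q_1)^(3). Set equal to p_1/p_2.
Hence q_2/q_1 = ((4/5)·p_1/p_2)^(1/(3)), i.e. raised to the 1/3 power.
With the ratio pinned down, the budget gives q_1* = I/(p_1 + p_2·(q_2/q_1)) and q_2* = (q_2/q_1)·q_1*.
Numerically q_2/q_1 = 1.300591, so q_1* = 202/(11 + 4·1.300591) = 12.4673.

q_1* = 12.4673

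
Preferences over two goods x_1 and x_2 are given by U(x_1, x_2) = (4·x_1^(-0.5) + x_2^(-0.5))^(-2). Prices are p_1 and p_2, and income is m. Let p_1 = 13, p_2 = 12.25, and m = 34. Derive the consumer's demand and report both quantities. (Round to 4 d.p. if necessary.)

MRS = MU_x_1/MU_x_2 = 4·(x_2/x_1)^(1.5). Set equal to p_1/p_2.
Hence x_2/x_1 = ((1/4)·p_1/p_2)^(1/(1.5)), i.e. raised to the 2/3 power.
Substitute x_2 = (x_2/x_1)·x_1 into the budget: x_1* = m/(p_1 + p_2·(x_2/x_1)).
Numerically x_2/x_1 = 0.412887, so x_1* = 34/(13 + 12.25·0.412887) = 1.8828 and x_2* = 0.412887·1.8828 = 0.7774.

x_1* = 1.8828, x_2* = 0.7774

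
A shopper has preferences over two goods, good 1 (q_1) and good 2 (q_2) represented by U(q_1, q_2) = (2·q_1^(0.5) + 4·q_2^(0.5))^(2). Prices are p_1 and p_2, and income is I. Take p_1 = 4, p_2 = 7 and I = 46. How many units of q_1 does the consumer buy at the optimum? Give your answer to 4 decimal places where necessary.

q_1* = 3.5

MU_q_1 ∝ 2·q_1^(-0.5), MU_q_2 ∝ 4·q_2^(-0.5), so MRS = (1/2)·(q_2/q_1)^(0.5) = p_1/p_2.
Hence q_2/q_1 = (2·p_1/p_2)^(1/(0.5)), i.e. raised to the 2 power.
With the ratio pinned down, the budget gives q_1* = I/(p_1 + p_2·(q_2/q_1)) and q_2* = (q_2/q_1)·q_1*.
Numerically q_2/q_1 = 1.306122, so q_1* = 46/(4 + 7·1.306122) = 3.5.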